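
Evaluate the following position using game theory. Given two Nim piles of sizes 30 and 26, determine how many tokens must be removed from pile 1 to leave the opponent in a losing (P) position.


Piles: 30 and 26
Current XOR: 30 XOR 26 = 4 (non-zero, so this is an N-position).
To make the XOR zero, we need to find a move that balances the piles.
For pile 1 (size 30): target = 30 XOR 4 = 26
We reduce pile 1 from 30 to 26.
Tokens removed: 30 - 26 = 4
Verification: 26 XOR 26 = 0

4


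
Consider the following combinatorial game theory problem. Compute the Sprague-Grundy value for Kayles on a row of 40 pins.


Kayles: a move removes 1 or 2 adjacent pins from a contiguous row.
Removing pins from a row of k leaves two independent rows (a, b) with a + b = k - 1 (one pin) or a + b = k - 2 (two pins); an end removal gives a = 0.
By Sprague-Grundy, G(k) = mex{ G(a) XOR G(b) } over all these splits. G(0) = 0.
G(1): splits (0,0):0^0=0 -> mex({0}) = 1
G(2): splits (0,1):0^1=1 (0,0):0^0=0 -> mex({0, 1}) = 2
G(3): splits (0,2):0^2=2 (1,1):1^1=0 (0,1):0^1=1 -> mex({0, 1, 2}) = 3
G(4): splits (0,3):0^3=3 (1,2):1^2=3 (0,2):0^2=2 (1,1):1^1=0 -> mex({0, 2, 3}) = 1
G(5): splits (0,4):0^1=1 (1,3):1^3=2 (2,2):2^2=0 (0,3):0^3=3 (1,2):1^2=3 -> mex({0, 1, 2, 3}) = 4
G(6) = mex({0, 1, 2, 4}) = 3
G(7) = mex({0, 1, 3, 4, 5}) = 2
G(8) = mex({0, 2, 3, 5, 6}) = 1
G(9) = mex({0, 1, 2, 3, 6, 7}) = 4
G(10) = mex({0, 1, 3, 4, 5, 7}) = 2
G(11) = mex({0, 1, 2, 3, 4, 5}) = 6
G(12) = mex({0, 1, 2, 3, 5, 6, 7}) = 4
G(13) = mex({0, 2, 3, 4, 6, 7}) = 1
G(14) = mex({0, 1, 4, 5, 6, 7}) = 2
G(15) = mex({0, 1, 2, 3, 4, 5, 6}) = 7
G(16) = mex({0, 2, 3, 5, 6, 7}) = 1
G(17) = mex({0, 1, 2, 3, 5, 6, 7}) = 4
G(18) = mex({0, 1, 2, 4, 5, 6}) = 3
G(19) = mex({0, 1, 3, 4, 5, 7}) = 2
G(20) = mex({0, 2, 3, 4, 5, 6, 7}) = 1
G(21) = mex({0, 1, 2, 3, 5, 6, 7}) = 4
G(22) = mex({0, 1, 2, 3, 4, 5, 7}) = 6
G(23) = mex({0, 1, 2, 3, 4, 5, 6}) = 7
G(24) = mex({0, 1, 2, 3, 5, 6, 7}) = 4
G(25) = mex({0, 2, 3, 4, 6, 7}) = 1
G(26) = mex({0, 1, 3, 4, 5, 6, 7}) = 2
G(27) = mex({0, 1, 2, 3, 4, 5, 6, 7}) = 8
G(28) = mex({0, 1, 2, 3, 4, 6, 7, 8}) = 5
G(29) = mex({0, 1, 2, 3, 5, 6, 7, 8, 9}) = 4
G(30) = mex({0, 1, 2, 3, 4, 5, 6, 9, 10}) = 7
G(31) = mex({0, 1, 3, 4, 5, 7, 10, 11}) = 2
G(32) = mex({0, 2, 3, 4, 5, 6, 7, 9, 11}) = 1
G(33) = mex({0, 1, 2, 3, 4, 5, 6, 7, 9, 12}) = 8
G(34) = mex({0, 1, 2, 3, 4, 5, 7, 8, 11, 12}) = 6
G(35) = mex({0, 1, 2, 3, 4, 5, 6, 8, 9, 10, 11}) = 7
G(36) = mex({0, 1, 2, 3, 5, 6, 7, 9, 10}) = 4
G(37) = mex({0, 2, 3, 4, 6, 7, 9, 10, 11, 12}) = 1
G(38) = mex({0, 1, 3, 4, 5, 6, 7, 9, 10, 11, 12}) = 2
G(39) = mex({0, 1, 2, 4, 5, 6, 7, 9, 10, 12, 14}) = 3
G(40) = mex({0, 2, 3, 4, 6, 7, 11, 12, 14}) = 1
Therefore G(40) = 1.

1


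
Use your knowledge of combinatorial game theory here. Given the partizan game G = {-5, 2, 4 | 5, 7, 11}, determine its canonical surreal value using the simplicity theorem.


Left options: {-5, 2, 4}, max = 4
Right options: {5, 7, 11}, min = 5
All options are numbers and max(Left) < min(Right), so by the simplicity theorem the value is the simplest (earliest-born) number strictly between 4 and 5.
No integer lies strictly between 4 and 5, so the value is the dyadic rational m/2^k in the interval with the smallest k (then m odd); search k = 1, 2, ...:
Denominator 2: 9/2 lies strictly between 4 and 5 -- found.
The simplest number in the interval is 9/2.
Game value = 9/2

9/2


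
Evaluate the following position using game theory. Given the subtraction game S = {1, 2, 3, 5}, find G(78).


The subtraction set is S = {1, 2, 3, 5}.
G(k) = mex{ G(k - s) : s in S, s <= k }. We compute iteratively: G(0) = 0.
G(1) = mex({0}) = 1
G(2) = mex({0, 1}) = 2
G(3) = mex({0, 1, 2}) = 3
G(4) = mex({1, 2, 3}) = 0
G(5) = mex({0, 2, 3}) = 1
G(6) = mex({0, 1, 3}) = 2
G(7) = mex({0, 1, 2}) = 3
G(8) = mex({1, 2, 3}) = 0
Observe that G(4)..G(8) = 0, 1, 2, 3, 0 repeats G(0)..G(4) = 0, 1, 2, 3, 0.
For k >= max(S) = 5, G(k) is determined by the previous 5 values G(k-5)..G(k-1); a window of 5 consecutive values has recurred shifted by 4, so by induction G(k + 4) = G(k) for all k >= 0: the sequence is periodic from the start with period 4.
One period: G(0..3) = 0, 1, 2, 3.
78 mod 4 = 2, so G(78) = G(2) = 2.

2


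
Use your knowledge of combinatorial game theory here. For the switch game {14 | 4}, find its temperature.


The game is {14 | 4}, a switch {a | b} with numbers a > b.
Cooling {a | b} by t gives {a - t | b + t}, which stops being hot when a - t = b + t, i.e. at t = (a - b)/2. So the temperature of a switch is (a - b)/2.
Temperature = (Left option - Right option) / 2
= (14 - (4)) / 2
= 10 / 2
= 5

5


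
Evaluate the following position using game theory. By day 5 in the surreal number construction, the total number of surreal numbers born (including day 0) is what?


Day 0: {|} = 0 is born. Count = 1.
Day n: the number of surreal numbers born by day n is 2^(n+1) - 1.
By day 0: 2^1 - 1 = 1
By day 1: 2^2 - 1 = 3
By day 2: 2^3 - 1 = 7
By day 3: 2^4 - 1 = 15
By day 4: 2^5 - 1 = 31
By day 5: 2^6 - 1 = 63
By day 5: 63 surreal numbers.

63


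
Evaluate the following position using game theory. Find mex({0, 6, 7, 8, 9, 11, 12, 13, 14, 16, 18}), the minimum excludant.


Set = {0, 6, 7, 8, 9, 11, 12, 13, 14, 16, 18}
0 is in the set.
1 is NOT in the set. This is the mex.
mex = 1

1


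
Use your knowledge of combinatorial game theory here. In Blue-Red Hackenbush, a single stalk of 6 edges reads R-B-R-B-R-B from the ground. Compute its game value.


Edges (from ground): R-B-R-B-R-B
By Berlekamp's sign-expansion rule, a Blue-Red Hackenbush stalk has the value of the surreal number whose sign sequence is the edge sequence with B -> + and R -> -.
Sign sequence: -+-+-+
Trace the sign expansion in the surreal number tree, starting from 0:
Edge 1: R (sign -) -> bounds (-inf, 0), value = -1
Edge 2: B (sign +) -> bounds (-1, 0), value = -1/2
Edge 3: R (sign -) -> bounds (-1, -1/2), value = -3/4
Edge 4: B (sign +) -> bounds (-3/4, -1/2), value = -5/8
Edge 5: R (sign -) -> bounds (-3/4, -5/8), value = -11/16
Edge 6: B (sign +) -> bounds (-11/16, -5/8), value = -21/32
Game value = -21/32

-21/32


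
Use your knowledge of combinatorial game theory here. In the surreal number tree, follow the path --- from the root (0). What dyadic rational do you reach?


Sign expansion: ---
Rule: track bounds (lo, hi), initially (-inf, +inf). On '+', the current value becomes lo and we move to the simplest number in (value, hi): value + 1 if hi = +inf, otherwise the midpoint (value + hi)/2. On '-', the current value becomes hi and we move to value - 1 if lo = -inf, otherwise the midpoint (lo + value)/2.
Start at 0.
Step 1: sign = -, move left. Bounds: (-inf, 0). Value = -1
Step 2: sign = -, move left. Bounds: (-inf, -1). Value = -2
Step 3: sign = -, move left. Bounds: (-inf, -2). Value = -3
The surreal number with sign expansion --- is -3.

-3


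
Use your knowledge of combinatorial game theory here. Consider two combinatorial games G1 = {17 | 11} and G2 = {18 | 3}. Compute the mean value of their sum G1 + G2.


G1 = {17 | 11}, G2 = {18 | 3}
Each is a switch {a | b} with numbers a > b; its mean value is (a + b)/2, and mean value is additive over game sums: m(G1 + G2) = m(G1) + m(G2).
Mean of G1 = (17 + (11))/2 = 28/2 = 14
Mean of G2 = (18 + (3))/2 = 21/2 = 21/2
Mean of G1 + G2 = 14 + 21/2 = 49/2

49/2


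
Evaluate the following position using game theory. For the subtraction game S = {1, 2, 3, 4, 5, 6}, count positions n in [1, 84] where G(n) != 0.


Subtraction set S = {1, 2, 3, 4, 5, 6}, so G(n) = n mod 7.
G(n) = 0 when n is a multiple of 7.
Multiples of 7 in [1, 84]: 12
N-positions (nonzero Grundy) = 84 - 12 = 72

72


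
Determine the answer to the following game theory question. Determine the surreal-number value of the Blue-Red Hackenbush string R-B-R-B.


Edges (from ground): R-B-R-B
By Berlekamp's sign-expansion rule, a Blue-Red Hackenbush stalk has the value of the surreal number whose sign sequence is the edge sequence with B -> + and R -> -.
Sign sequence: -+-+
Trace the sign expansion in the surreal number tree, starting from 0:
Edge 1: R (sign -) -> bounds (-inf, 0), value = -1
Edge 2: B (sign +) -> bounds (-1, 0), value = -1/2
Edge 3: R (sign -) -> bounds (-1, -1/2), value = -3/4
Edge 4: B (sign +) -> bounds (-3/4, -1/2), value = -5/8
Game value = -5/8

-5/8


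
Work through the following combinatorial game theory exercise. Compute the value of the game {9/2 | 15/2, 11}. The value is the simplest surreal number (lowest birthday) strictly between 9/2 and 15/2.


Left options: {9/2}, max = 9/2
Right options: {15/2, 11}, min = 15/2
All options are numbers and max(Left) < min(Right), so by the simplicity theorem the value is the simplest (earliest-born) number strictly between 9/2 and 15/2.
Integers 5 through 7 all lie strictly between 9/2 and 15/2.
Among integers, the simplest (lowest birthday = smallest |n|; 0 is born on day 0, +-n on day n) is 5.
No non-integer in the interval can be simpler: if x is a non-integer in the interval, then floor(x) or ceil(x) also lies in the interval (the interval contains an integer), and both are proper prefixes of x's sign expansion, i.e. born earlier. So the game value is 5.
Game value = 5

5


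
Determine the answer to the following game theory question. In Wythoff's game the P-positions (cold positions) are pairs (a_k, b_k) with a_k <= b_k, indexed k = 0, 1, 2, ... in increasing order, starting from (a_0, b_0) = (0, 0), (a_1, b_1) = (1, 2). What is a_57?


By Wythoff's theorem, a_k = floor(k * phi) and b_k = floor(k * phi^2) = a_k + k, where phi = (1 + sqrt(5))/2 is the golden ratio.
phi = (1 + sqrt(5))/2 = 1.618034
k = 57
k * phi = 57 * 1.618034 = 92.227937
a_57 = floor(k * phi) = 92

92


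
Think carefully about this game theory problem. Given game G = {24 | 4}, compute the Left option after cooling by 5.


Original game: {24 | 4} (a switch {a | b} with a > b).
Cooling by t (for t below the temperature (a - b)/2 = 10) taxes each move by t: {a | b} cooled by t is {a - t | b + t}.
Cooling amount: t = 5
Cooled Left option: 24 - 5 = 19
Cooled Right option: 4 + 5 = 9
Cooled game: {19 | 9}
Left option = 19

19


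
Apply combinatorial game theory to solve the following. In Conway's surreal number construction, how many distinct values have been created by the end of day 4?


Day 0: {|} = 0 is born. Count = 1.
Day n: the number of surreal numbers born by day n is 2^(n+1) - 1.
By day 0: 2^1 - 1 = 1
By day 1: 2^2 - 1 = 3
By day 2: 2^3 - 1 = 7
By day 3: 2^4 - 1 = 15
By day 4: 2^5 - 1 = 31
By day 4: 31 surreal numbers.

31


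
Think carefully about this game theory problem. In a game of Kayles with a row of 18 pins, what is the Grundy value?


Kayles: a move removes 1 or 2 adjacent pins from a contiguous row.
Removing pins from a row of k leaves two independent rows (a, b) with a + b = k - 1 (one pin) or a + b = k - 2 (two pins); an end removal gives a = 0.
By Sprague-Grundy, G(k) = mex{ G(a) XOR G(b) } over all these splits. G(0) = 0.
G(1): splits (0,0):0^0=0 -> mex({0}) = 1
G(2): splits (0,1):0^1=1 (0,0):0^0=0 -> mex({0, 1}) = 2
G(3): splits (0,2):0^2=2 (1,1):1^1=0 (0,1):0^1=1 -> mex({0, 1, 2}) = 3
G(4): splits (0,3):0^3=3 (1,2):1^2=3 (0,2):0^2=2 (1,1):1^1=0 -> mex({0, 2, 3}) = 1
G(5): splits (0,4):0^1=1 (1,3):1^3=2 (2,2):2^2=0 (0,3):0^3=3 (1,2):1^2=3 -> mex({0, 1, 2, 3}) = 4
G(6) = mex({0, 1, 2, 4}) = 3
G(7) = mex({0, 1, 3, 4, 5}) = 2
G(8) = mex({0, 2, 3, 5, 6}) = 1
G(9) = mex({0, 1, 2, 3, 6, 7}) = 4
G(10) = mex({0, 1, 3, 4, 5, 7}) = 2
G(11) = mex({0, 1, 2, 3, 4, 5}) = 6
G(12) = mex({0, 1, 2, 3, 5, 6, 7}) = 4
G(13) = mex({0, 2, 3, 4, 6, 7}) = 1
G(14) = mex({0, 1, 4, 5, 6, 7}) = 2
G(15) = mex({0, 1, 2, 3, 4, 5, 6}) = 7
G(16) = mex({0, 2, 3, 5, 6, 7}) = 1
G(17) = mex({0, 1, 2, 3, 5, 6, 7}) = 4
G(18) = mex({0, 1, 2, 4, 5, 6}) = 3
Therefore G(18) = 3.

3


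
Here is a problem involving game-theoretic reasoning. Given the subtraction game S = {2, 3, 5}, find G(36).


The subtraction set is S = {2, 3, 5}.
G(k) = mex{ G(k - s) : s in S, s <= k }. We compute iteratively: G(0) = 0.
G(1) = mex({}) = 0
G(2) = mex({0}) = 1
G(3) = mex({0}) = 1
G(4) = mex({0, 1}) = 2
G(5) = mex({0, 1}) = 2
G(6) = mex({0, 1, 2}) = 3
G(7) = mex({1, 2}) = 0
G(8) = mex({1, 2, 3}) = 0
G(9) = mex({0, 2, 3}) = 1
G(10) = mex({0, 2}) = 1
G(11) = mex({0, 1, 3}) = 2
Observe that G(7)..G(11) = 0, 0, 1, 1, 2 repeats G(0)..G(4) = 0, 0, 1, 1, 2.
For k >= max(S) = 5, G(k) is determined by the previous 5 values G(k-5)..G(k-1); a window of 5 consecutive values has recurred shifted by 7, so by induction G(k + 7) = G(k) for all k >= 0: the sequence is periodic from the start with period 7.
One period: G(0..6) = 0, 0, 1, 1, 2, 2, 3.
36 mod 7 = 1, so G(36) = G(1) = 0.

0


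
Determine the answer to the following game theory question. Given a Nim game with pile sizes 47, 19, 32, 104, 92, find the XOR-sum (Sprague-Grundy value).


We need the XOR (exclusive or) of all pile sizes.
After XOR-ing pile 1 (size 47): 0 XOR 47 = 47
After XOR-ing pile 2 (size 19): 47 XOR 19 = 60
After XOR-ing pile 3 (size 32): 60 XOR 32 = 28
After XOR-ing pile 4 (size 104): 28 XOR 104 = 116
After XOR-ing pile 5 (size 92): 116 XOR 92 = 40
The Nim-value of this position is 40.

40


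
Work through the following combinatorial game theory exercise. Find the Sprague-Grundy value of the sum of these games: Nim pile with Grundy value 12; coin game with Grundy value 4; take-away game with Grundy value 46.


By the Sprague-Grundy theorem, the Grundy value of a sum of games is the XOR of individual Grundy values.
Nim pile: Grundy value = 12. Running XOR: 0 XOR 12 = 12
coin game: Grundy value = 4. Running XOR: 12 XOR 4 = 8
take-away game: Grundy value = 46. Running XOR: 8 XOR 46 = 38
The combined Grundy value is 38.

38


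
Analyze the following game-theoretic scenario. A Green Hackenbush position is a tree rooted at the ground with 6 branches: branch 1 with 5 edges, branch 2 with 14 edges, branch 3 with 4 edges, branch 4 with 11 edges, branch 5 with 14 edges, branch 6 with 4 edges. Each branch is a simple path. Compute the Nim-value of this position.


The tree has 6 branches from the ground vertex.
In Green Hackenbush, the Nim-value of a simple path of length k is k.
Branch 1: length 5, Nim-value = 5
Branch 2: length 14, Nim-value = 14
Branch 3: length 4, Nim-value = 4
Branch 4: length 11, Nim-value = 11
Branch 5: length 14, Nim-value = 14
Branch 6: length 4, Nim-value = 4
Total Nim-value = XOR of all branch values:
0 XOR 5 = 5
5 XOR 14 = 11
11 XOR 4 = 15
15 XOR 11 = 4
4 XOR 14 = 10
10 XOR 4 = 14
Nim-value of the tree = 14

14


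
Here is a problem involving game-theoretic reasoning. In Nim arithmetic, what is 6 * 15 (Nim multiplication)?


Nim multiplication is bilinear over XOR: (u XOR v) * w = (u*w) XOR (v*w).
So we split each operand into its bit components and XOR the pairwise Nim products.
6 = 2 + 4 (as XOR of powers of 2).
15 = 1 + 2 + 4 + 8 (as XOR of powers of 2).
Using the standard Nim-product table on single bits:
  2*2 = 3,   2*4 = 8,   2*8 = 12,
  4*4 = 6,   4*8 = 11,  8*8 = 13,
and  1*x = x (identity), k*l = l*k (commutative).
Pairwise Nim products:
  2 * 1 = 2
  2 * 2 = 3
  2 * 4 = 8
  2 * 8 = 12
  4 * 1 = 4
  4 * 2 = 8
  4 * 4 = 6
  4 * 8 = 11
XOR them: 2 XOR 3 XOR 8 XOR 12 XOR 4 XOR 8 XOR 6 XOR 11 = 4.
Result: 6 * 15 = 4 (in Nim).

4


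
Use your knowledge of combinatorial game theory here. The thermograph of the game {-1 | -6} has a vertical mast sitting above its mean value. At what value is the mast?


Game = {-1 | -6}, a switch {a | b} with numbers a > b.
Its thermograph has left wall a - t and right wall b + t, which meet at t = (a - b)/2, where both equal (a + b)/2. So the mast (mean value) is at (a + b)/2.
Mean = (-1 + (-6))/2 = -7/2 = -7/2

-7/2


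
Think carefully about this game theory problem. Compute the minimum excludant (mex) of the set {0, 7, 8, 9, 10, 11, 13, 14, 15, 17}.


Set = {0, 7, 8, 9, 10, 11, 13, 14, 15, 17}
0 is in the set.
1 is NOT in the set. This is the mex.
mex = 1

1


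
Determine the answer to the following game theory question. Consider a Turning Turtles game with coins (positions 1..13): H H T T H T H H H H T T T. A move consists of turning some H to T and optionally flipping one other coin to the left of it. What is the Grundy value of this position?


Coins: H H T T H T H H H H T T T
Key fact: a single head at position k behaves exactly like a Nim heap of size k (turning it to T and optionally flipping a coin at j < k corresponds to moving the heap from k to j, or to 0), and heads combine as a disjunctive sum (two heads at the same place would cancel, matching j XOR j = 0). So the Nim-value is the XOR of the 1-indexed positions of the heads.
Face-up positions (1-indexed): [1, 2, 5, 7, 8, 9, 10]
XOR 0 with 1: 0 XOR 1 = 1
XOR 1 with 2: 1 XOR 2 = 3
XOR 3 with 5: 3 XOR 5 = 6
XOR 6 with 7: 6 XOR 7 = 1
XOR 1 with 8: 1 XOR 8 = 9
XOR 9 with 9: 9 XOR 9 = 0
XOR 0 with 10: 0 XOR 10 = 10
Nim-value = 10

10


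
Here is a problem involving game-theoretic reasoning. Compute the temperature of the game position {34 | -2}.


The game is {34 | -2}, a switch {a | b} with numbers a > b.
Cooling {a | b} by t gives {a - t | b + t}, which stops being hot when a - t = b + t, i.e. at t = (a - b)/2. So the temperature of a switch is (a - b)/2.
Temperature = (Left option - Right option) / 2
= (34 - (-2)) / 2
= 36 / 2
= 18

18


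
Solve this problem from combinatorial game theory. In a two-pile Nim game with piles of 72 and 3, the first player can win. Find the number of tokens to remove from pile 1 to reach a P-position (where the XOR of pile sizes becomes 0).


Piles: 72 and 3
Current XOR: 72 XOR 3 = 75 (non-zero, so this is an N-position).
To make the XOR zero, we need to find a move that balances the piles.
For pile 1 (size 72): target = 72 XOR 75 = 3
We reduce pile 1 from 72 to 3.
Tokens removed: 72 - 3 = 69
Verification: 3 XOR 3 = 0

69


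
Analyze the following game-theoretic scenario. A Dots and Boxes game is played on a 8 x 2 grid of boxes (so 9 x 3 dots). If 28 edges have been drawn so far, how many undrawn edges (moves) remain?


Grid: 8 x 2 boxes, i.e. 9 rows and 3 columns of dots.
Horizontal edges: (rows + 1) * cols = 9 * 2 = 18
Vertical edges: rows * (cols + 1) = 8 * 3 = 24
Total edges: 18 + 24 = 42
Edges drawn: 28
Remaining: 42 - 28 = 14

14


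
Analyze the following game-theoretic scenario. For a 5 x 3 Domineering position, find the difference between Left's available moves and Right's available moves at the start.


Board is 5 x 3 (rows x cols).
Left (vertical) placements: (rows-1) * cols = 4 * 3 = 12
Right (horizontal) placements: rows * (cols-1) = 5 * 2 = 10
Advantage = Left - Right = 12 - 10 = 2

2


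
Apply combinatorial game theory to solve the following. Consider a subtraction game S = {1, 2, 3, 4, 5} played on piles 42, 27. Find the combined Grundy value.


Subtraction set: {1, 2, 3, 4, 5}
For this subtraction set, G(n) = n mod 6 (period = max + 1 = 6).
Pile 1 (size 42): G(42) = 42 mod 6 = 0
Pile 2 (size 27): G(27) = 27 mod 6 = 3
Total Grundy value = XOR of all: 0 XOR 3 = 3

3


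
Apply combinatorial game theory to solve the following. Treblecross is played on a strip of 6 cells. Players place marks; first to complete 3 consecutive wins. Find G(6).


Treblecross: place X on empty cells; 3-in-a-row wins.
Playing within two cells of an existing X lets the opponent win at once, so sensible play treats the cells i-2..i+2 around each X as dead. The player left with no safe cell loses, so this is a normal-play take-away game on strips of safe cells.
Placing X at cell i (0-indexed) of a strip of k safe cells leaves independent strips of sizes max(0, i-2) and max(0, k-i-3). Hence G(k) = mex{ G(max(0,i-2)) XOR G(max(0,k-i-3)) : 0 <= i < k }, with G(0) = 0.
G(1): splits (0,0):0^0=0 -> mex({0}) = 1
G(2): splits (0,0):0^0=0 -> mex({0}) = 1
G(3): splits (0,0):0^0=0 -> mex({0}) = 1
G(4): splits (0,1):0^1=1 (0,0):0^0=0 -> mex({0, 1}) = 2
G(5): splits (0,2):0^1=1 (0,1):0^1=1 (0,0):0^0=0 -> mex({0, 1}) = 2
G(6) = mex({1}) = 0
Therefore G(6) = 0.

0


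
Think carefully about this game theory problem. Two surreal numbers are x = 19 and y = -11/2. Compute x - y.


x = 19, y = -11/2
Converting to common denominator: 2
x = 38/2, y = -11/2
x - y = 19 - -11/2 = 49/2

49/2


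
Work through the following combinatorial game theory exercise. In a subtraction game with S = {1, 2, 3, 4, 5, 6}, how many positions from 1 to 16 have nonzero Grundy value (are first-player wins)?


Subtraction set S = {1, 2, 3, 4, 5, 6}, so G(n) = n mod 7.
G(n) = 0 when n is a multiple of 7.
Multiples of 7 in [1, 16]: 2
N-positions (nonzero Grundy) = 16 - 2 = 14

14


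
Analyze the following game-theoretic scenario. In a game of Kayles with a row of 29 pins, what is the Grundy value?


Kayles: a move removes 1 or 2 adjacent pins from a contiguous row.
Removing pins from a row of k leaves two independent rows (a, b) with a + b = k - 1 (one pin) or a + b = k - 2 (two pins); an end removal gives a = 0.
By Sprague-Grundy, G(k) = mex{ G(a) XOR G(b) } over all these splits. G(0) = 0.
G(1): splits (0,0):0^0=0 -> mex({0}) = 1
G(2): splits (0,1):0^1=1 (0,0):0^0=0 -> mex({0, 1}) = 2
G(3): splits (0,2):0^2=2 (1,1):1^1=0 (0,1):0^1=1 -> mex({0, 1, 2}) = 3
G(4): splits (0,3):0^3=3 (1,2):1^2=3 (0,2):0^2=2 (1,1):1^1=0 -> mex({0, 2, 3}) = 1
G(5): splits (0,4):0^1=1 (1,3):1^3=2 (2,2):2^2=0 (0,3):0^3=3 (1,2):1^2=3 -> mex({0, 1, 2, 3}) = 4
G(6) = mex({0, 1, 2, 4}) = 3
G(7) = mex({0, 1, 3, 4, 5}) = 2
G(8) = mex({0, 2, 3, 5, 6}) = 1
G(9) = mex({0, 1, 2, 3, 6, 7}) = 4
G(10) = mex({0, 1, 3, 4, 5, 7}) = 2
G(11) = mex({0, 1, 2, 3, 4, 5}) = 6
G(12) = mex({0, 1, 2, 3, 5, 6, 7}) = 4
G(13) = mex({0, 2, 3, 4, 6, 7}) = 1
G(14) = mex({0, 1, 4, 5, 6, 7}) = 2
G(15) = mex({0, 1, 2, 3, 4, 5, 6}) = 7
G(16) = mex({0, 2, 3, 5, 6, 7}) = 1
G(17) = mex({0, 1, 2, 3, 5, 6, 7}) = 4
G(18) = mex({0, 1, 2, 4, 5, 6}) = 3
G(19) = mex({0, 1, 3, 4, 5, 7}) = 2
G(20) = mex({0, 2, 3, 4, 5, 6, 7}) = 1
G(21) = mex({0, 1, 2, 3, 5, 6, 7}) = 4
G(22) = mex({0, 1, 2, 3, 4, 5, 7}) = 6
G(23) = mex({0, 1, 2, 3, 4, 5, 6}) = 7
G(24) = mex({0, 1, 2, 3, 5, 6, 7}) = 4
G(25) = mex({0, 2, 3, 4, 6, 7}) = 1
G(26) = mex({0, 1, 3, 4, 5, 6, 7}) = 2
G(27) = mex({0, 1, 2, 3, 4, 5, 6, 7}) = 8
G(28) = mex({0, 1, 2, 3, 4, 6, 7, 8}) = 5
G(29) = mex({0, 1, 2, 3, 5, 6, 7, 8, 9}) = 4
Therefore G(29) = 4.

4


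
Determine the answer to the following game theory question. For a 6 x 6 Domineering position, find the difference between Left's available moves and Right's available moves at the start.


Board is 6 x 6 (rows x cols).
Left (vertical) placements: (rows-1) * cols = 5 * 6 = 30
Right (horizontal) placements: rows * (cols-1) = 6 * 5 = 30
Advantage = Left - Right = 30 - 30 = 0

0


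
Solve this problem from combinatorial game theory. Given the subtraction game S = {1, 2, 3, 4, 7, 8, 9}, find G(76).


The subtraction set is S = {1, 2, 3, 4, 7, 8, 9}.
G(k) = mex{ G(k - s) : s in S, s <= k }. We compute iteratively: G(0) = 0.
G(1) = mex({0}) = 1
G(2) = mex({0, 1}) = 2
G(3) = mex({0, 1, 2}) = 3
G(4) = mex({0, 1, 2, 3}) = 4
G(5) = mex({1, 2, 3, 4}) = 0
G(6) = mex({0, 2, 3, 4}) = 1
G(7) = mex({0, 1, 3, 4}) = 2
G(8) = mex({0, 1, 2, 4}) = 3
G(9) = mex({0, 1, 2, 3}) = 4
G(10) = mex({1, 2, 3, 4}) = 0
G(11) = mex({0, 2, 3, 4}) = 1
G(12) = mex({0, 1, 3, 4}) = 2
G(13) = mex({0, 1, 2, 4}) = 3
Observe that G(5)..G(13) = 0, 1, 2, 3, 4, 0, 1, 2, 3 repeats G(0)..G(8) = 0, 1, 2, 3, 4, 0, 1, 2, 3.
For k >= max(S) = 9, G(k) is determined by the previous 9 values G(k-9)..G(k-1); a window of 9 consecutive values has recurred shifted by 5, so by induction G(k + 5) = G(k) for all k >= 0: the sequence is periodic from the start with period 5.
One period: G(0..4) = 0, 1, 2, 3, 4.
76 mod 5 = 1, so G(76) = G(1) = 1.

1


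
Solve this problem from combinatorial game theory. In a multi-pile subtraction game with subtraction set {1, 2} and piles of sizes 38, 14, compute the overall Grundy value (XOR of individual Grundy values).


Subtraction set: {1, 2}
For this subtraction set, G(n) = n mod 3 (period = max + 1 = 3).
Pile 1 (size 38): G(38) = 38 mod 3 = 2
Pile 2 (size 14): G(14) = 14 mod 3 = 2
Total Grundy value = XOR of all: 2 XOR 2 = 0

0


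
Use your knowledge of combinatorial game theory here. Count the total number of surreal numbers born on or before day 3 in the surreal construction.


Day 0: {|} = 0 is born. Count = 1.
Day n: the number of surreal numbers born by day n is 2^(n+1) - 1.
By day 0: 2^1 - 1 = 1
By day 1: 2^2 - 1 = 3
By day 2: 2^3 - 1 = 7
By day 3: 2^4 - 1 = 15
By day 3: 15 surreal numbers.

15


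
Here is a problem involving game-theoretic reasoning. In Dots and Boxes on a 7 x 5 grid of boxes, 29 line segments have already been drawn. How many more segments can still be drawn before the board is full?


Grid: 7 x 5 boxes, i.e. 8 rows and 6 columns of dots.
Horizontal edges: (rows + 1) * cols = 8 * 5 = 40
Vertical edges: rows * (cols + 1) = 7 * 6 = 42
Total edges: 40 + 42 = 82
Edges drawn: 29
Remaining: 82 - 29 = 53

53


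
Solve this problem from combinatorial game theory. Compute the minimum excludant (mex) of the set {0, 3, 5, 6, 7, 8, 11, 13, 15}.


Set = {0, 3, 5, 6, 7, 8, 11, 13, 15}
0 is in the set.
1 is NOT in the set. This is the mex.
mex = 1

1


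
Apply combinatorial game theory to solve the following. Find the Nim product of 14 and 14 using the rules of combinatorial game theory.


Nim multiplication is bilinear over XOR: (u XOR v) * w = (u*w) XOR (v*w).
So we split each operand into its bit components and XOR the pairwise Nim products.
14 = 2 + 4 + 8 (as XOR of powers of 2).
14 = 2 + 4 + 8 (as XOR of powers of 2).
Using the standard Nim-product table on single bits:
  2*2 = 3,   2*4 = 8,   2*8 = 12,
  4*4 = 6,   4*8 = 11,  8*8 = 13,
and  1*x = x (identity), k*l = l*k (commutative).
Pairwise Nim products:
  2 * 2 = 3
  2 * 4 = 8
  2 * 8 = 12
  4 * 2 = 8
  4 * 4 = 6
  4 * 8 = 11
  8 * 2 = 12
  8 * 4 = 11
  8 * 8 = 13
XOR them: 3 XOR 8 XOR 12 XOR 8 XOR 6 XOR 11 XOR 12 XOR 11 XOR 13 = 8.
Result: 14 * 14 = 8 (in Nim).

8


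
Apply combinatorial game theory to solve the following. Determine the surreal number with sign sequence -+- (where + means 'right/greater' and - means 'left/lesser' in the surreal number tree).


Sign expansion: -+-
Rule: track bounds (lo, hi), initially (-inf, +inf). On '+', the current value becomes lo and we move to the simplest number in (value, hi): value + 1 if hi = +inf, otherwise the midpoint (value + hi)/2. On '-', the current value becomes hi and we move to value - 1 if lo = -inf, otherwise the midpoint (lo + value)/2.
Start at 0.
Step 1: sign = -, move left. Bounds: (-inf, 0). Value = -1
Step 2: sign = +, move right. Bounds: (-1, 0). Value = -1/2
Step 3: sign = -, move left. Bounds: (-1, -1/2). Value = -3/4
The surreal number with sign expansion -+- is -3/4.

-3/4


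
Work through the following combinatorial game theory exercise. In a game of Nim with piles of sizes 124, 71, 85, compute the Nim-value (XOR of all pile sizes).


We need the XOR (exclusive or) of all pile sizes.
After XOR-ing pile 1 (size 124): 0 XOR 124 = 124
After XOR-ing pile 2 (size 71): 124 XOR 71 = 59
After XOR-ing pile 3 (size 85): 59 XOR 85 = 110
The Nim-value of this position is 110.

110


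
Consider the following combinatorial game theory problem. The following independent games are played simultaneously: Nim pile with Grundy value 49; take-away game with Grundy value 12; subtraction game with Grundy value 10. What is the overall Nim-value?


By the Sprague-Grundy theorem, the Grundy value of a sum of games is the XOR of individual Grundy values.
Nim pile: Grundy value = 49. Running XOR: 0 XOR 49 = 49
take-away game: Grundy value = 12. Running XOR: 49 XOR 12 = 61
subtraction game: Grundy value = 10. Running XOR: 61 XOR 10 = 55
The combined Grundy value is 55.

55


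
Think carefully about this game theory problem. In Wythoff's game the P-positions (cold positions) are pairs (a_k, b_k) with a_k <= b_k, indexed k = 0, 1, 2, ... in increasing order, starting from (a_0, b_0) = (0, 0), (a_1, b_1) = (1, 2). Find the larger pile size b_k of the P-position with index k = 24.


By Wythoff's theorem, a_k = floor(k * phi) and b_k = floor(k * phi^2) = a_k + k, where phi = (1 + sqrt(5))/2 is the golden ratio.
phi = (1 + sqrt(5))/2 = 1.618034
phi^2 = phi + 1 = 2.618034
k = 24
k * phi^2 = 24 * 2.618034 = 62.832816
b_24 = floor(k * phi^2) = 62 (check: a_24 + k = 38 + 24 = 62)

62


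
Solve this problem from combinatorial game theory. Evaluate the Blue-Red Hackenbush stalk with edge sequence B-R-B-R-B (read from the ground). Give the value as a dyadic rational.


Edges (from ground): B-R-B-R-B
By Berlekamp's sign-expansion rule, a Blue-Red Hackenbush stalk has the value of the surreal number whose sign sequence is the edge sequence with B -> + and R -> -.
Sign sequence: +-+-+
Trace the sign expansion in the surreal number tree, starting from 0:
Edge 1: B (sign +) -> bounds (0, +inf), value = 1
Edge 2: R (sign -) -> bounds (0, 1), value = 1/2
Edge 3: B (sign +) -> bounds (1/2, 1), value = 3/4
Edge 4: R (sign -) -> bounds (1/2, 3/4), value = 5/8
Edge 5: B (sign +) -> bounds (5/8, 3/4), value = 11/16
Game value = 11/16

11/16


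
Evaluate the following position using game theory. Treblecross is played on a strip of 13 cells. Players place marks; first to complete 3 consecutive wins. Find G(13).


Treblecross: place X on empty cells; 3-in-a-row wins.
Playing within two cells of an existing X lets the opponent win at once, so sensible play treats the cells i-2..i+2 around each X as dead. The player left with no safe cell loses, so this is a normal-play take-away game on strips of safe cells.
Placing X at cell i (0-indexed) of a strip of k safe cells leaves independent strips of sizes max(0, i-2) and max(0, k-i-3). Hence G(k) = mex{ G(max(0,i-2)) XOR G(max(0,k-i-3)) : 0 <= i < k }, with G(0) = 0.
G(1): splits (0,0):0^0=0 -> mex({0}) = 1
G(2): splits (0,0):0^0=0 -> mex({0}) = 1
G(3): splits (0,0):0^0=0 -> mex({0}) = 1
G(4): splits (0,1):0^1=1 (0,0):0^0=0 -> mex({0, 1}) = 2
G(5): splits (0,2):0^1=1 (0,1):0^1=1 (0,0):0^0=0 -> mex({0, 1}) = 2
G(6) = mex({1}) = 0
G(7) = mex({0, 1, 2}) = 3
G(8) = mex({0, 1, 2}) = 3
G(9) = mex({0, 2}) = 1
G(10) = mex({0, 2, 3}) = 1
G(11) = mex({0, 3}) = 1
G(12) = mex({1, 3}) = 0
G(13) = mex({0, 1, 2, 3}) = 4
Therefore G(13) = 4.

4


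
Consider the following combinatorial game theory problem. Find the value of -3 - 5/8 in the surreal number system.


x = -3, y = 5/8
Converting to common denominator: 8
x = -24/8, y = 5/8
x - y = -3 - 5/8 = -29/8

-29/8


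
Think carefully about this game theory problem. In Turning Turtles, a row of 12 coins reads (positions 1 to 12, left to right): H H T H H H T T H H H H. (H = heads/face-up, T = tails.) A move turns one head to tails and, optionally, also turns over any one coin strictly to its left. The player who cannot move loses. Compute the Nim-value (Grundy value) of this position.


Coins: H H T H H H T T H H H H
Key fact: a single head at position k behaves exactly like a Nim heap of size k (turning it to T and optionally flipping a coin at j < k corresponds to moving the heap from k to j, or to 0), and heads combine as a disjunctive sum (two heads at the same place would cancel, matching j XOR j = 0). So the Nim-value is the XOR of the 1-indexed positions of the heads.
Face-up positions (1-indexed): [1, 2, 4, 5, 6, 9, 10, 11, 12]
XOR 0 with 1: 0 XOR 1 = 1
XOR 1 with 2: 1 XOR 2 = 3
XOR 3 with 4: 3 XOR 4 = 7
XOR 7 with 5: 7 XOR 5 = 2
XOR 2 with 6: 2 XOR 6 = 4
XOR 4 with 9: 4 XOR 9 = 13
XOR 13 with 10: 13 XOR 10 = 7
XOR 7 with 11: 7 XOR 11 = 12
XOR 12 with 12: 12 XOR 12 = 0
Nim-value = 0

0


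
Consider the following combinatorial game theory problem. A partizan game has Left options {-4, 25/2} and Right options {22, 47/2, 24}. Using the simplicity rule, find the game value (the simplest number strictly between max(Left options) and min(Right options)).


Left options: {-4, 25/2}, max = 25/2
Right options: {22, 47/2, 24}, min = 22
All options are numbers and max(Left) < min(Right), so by the simplicity theorem the value is the simplest (earliest-born) number strictly between 25/2 and 22.
Integers 13 through 21 all lie strictly between 25/2 and 22.
Among integers, the simplest (lowest birthday = smallest |n|; 0 is born on day 0, +-n on day n) is 13.
No non-integer in the interval can be simpler: if x is a non-integer in the interval, then floor(x) or ceil(x) also lies in the interval (the interval contains an integer), and both are proper prefixes of x's sign expansion, i.e. born earlier. So the game value is 13.
Game value = 13

13


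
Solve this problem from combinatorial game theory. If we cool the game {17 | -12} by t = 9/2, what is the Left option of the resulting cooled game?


Original game: {17 | -12} (a switch {a | b} with a > b).
Cooling by t (for t below the temperature (a - b)/2 = 29/2) taxes each move by t: {a | b} cooled by t is {a - t | b + t}.
Cooling amount: t = 9/2
Cooled Left option: 17 - 9/2 = 25/2
Cooled Right option: -12 + 9/2 = -15/2
Cooled game: {25/2 | -15/2}
Left option = 25/2

25/2


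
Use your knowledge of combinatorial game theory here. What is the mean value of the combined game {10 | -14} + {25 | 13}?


G1 = {10 | -14}, G2 = {25 | 13}
Each is a switch {a | b} with numbers a > b; its mean value is (a + b)/2, and mean value is additive over game sums: m(G1 + G2) = m(G1) + m(G2).
Mean of G1 = (10 + (-14))/2 = -4/2 = -2
Mean of G2 = (25 + (13))/2 = 38/2 = 19
Mean of G1 + G2 = -2 + 19 = 17

17


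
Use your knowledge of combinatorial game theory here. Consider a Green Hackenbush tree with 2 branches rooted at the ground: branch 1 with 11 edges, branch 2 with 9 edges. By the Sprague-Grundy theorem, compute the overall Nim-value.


The tree has 2 branches from the ground vertex.
In Green Hackenbush, the Nim-value of a simple path of length k is k.
Branch 1: length 11, Nim-value = 11
Branch 2: length 9, Nim-value = 9
Total Nim-value = XOR of all branch values:
0 XOR 11 = 11
11 XOR 9 = 2
Nim-value of the tree = 2

2


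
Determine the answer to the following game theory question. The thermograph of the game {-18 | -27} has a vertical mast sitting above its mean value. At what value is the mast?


Game = {-18 | -27}, a switch {a | b} with numbers a > b.
Its thermograph has left wall a - t and right wall b + t, which meet at t = (a - b)/2, where both equal (a + b)/2. So the mast (mean value) is at (a + b)/2.
Mean = (-18 + (-27))/2 = -45/2 = -45/2

-45/2


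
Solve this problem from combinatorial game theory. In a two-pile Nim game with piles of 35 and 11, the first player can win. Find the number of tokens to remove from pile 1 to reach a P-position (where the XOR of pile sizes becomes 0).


Piles: 35 and 11
Current XOR: 35 XOR 11 = 40 (non-zero, so this is an N-position).
To make the XOR zero, we need to find a move that balances the piles.
For pile 1 (size 35): target = 35 XOR 40 = 11
We reduce pile 1 from 35 to 11.
Tokens removed: 35 - 11 = 24
Verification: 11 XOR 11 = 0

24


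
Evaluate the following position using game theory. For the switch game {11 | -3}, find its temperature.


The game is {11 | -3}, a switch {a | b} with numbers a > b.
Cooling {a | b} by t gives {a - t | b + t}, which stops being hot when a - t = b + t, i.e. at t = (a - b)/2. So the temperature of a switch is (a - b)/2.
Temperature = (Left option - Right option) / 2
= (11 - (-3)) / 2
= 14 / 2
= 7

7


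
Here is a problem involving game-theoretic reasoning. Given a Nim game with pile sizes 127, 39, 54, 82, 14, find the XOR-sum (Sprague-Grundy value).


We need the XOR (exclusive or) of all pile sizes.
After XOR-ing pile 1 (size 127): 0 XOR 127 = 127
After XOR-ing pile 2 (size 39): 127 XOR 39 = 88
After XOR-ing pile 3 (size 54): 88 XOR 54 = 110
After XOR-ing pile 4 (size 82): 110 XOR 82 = 60
After XOR-ing pile 5 (size 14): 60 XOR 14 = 50
The Nim-value of this position is 50.

50


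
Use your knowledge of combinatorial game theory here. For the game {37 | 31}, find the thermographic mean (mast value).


Game = {37 | 31}, a switch {a | b} with numbers a > b.
Its thermograph has left wall a - t and right wall b + t, which meet at t = (a - b)/2, where both equal (a + b)/2. So the mast (mean value) is at (a + b)/2.
Mean = (37 + (31))/2 = 68/2 = 34

34


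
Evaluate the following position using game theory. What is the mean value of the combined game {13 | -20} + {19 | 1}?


G1 = {13 | -20}, G2 = {19 | 1}
Each is a switch {a | b} with numbers a > b; its mean value is (a + b)/2, and mean value is additive over game sums: m(G1 + G2) = m(G1) + m(G2).
Mean of G1 = (13 + (-20))/2 = -7/2 = -7/2
Mean of G2 = (19 + (1))/2 = 20/2 = 10
Mean of G1 + G2 = -7/2 + 10 = 13/2

13/2


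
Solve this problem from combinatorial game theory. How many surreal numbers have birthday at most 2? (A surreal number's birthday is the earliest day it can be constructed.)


Day 0: {|} = 0 is born. Count = 1.
Day n: the number of surreal numbers born by day n is 2^(n+1) - 1.
By day 0: 2^1 - 1 = 1
By day 1: 2^2 - 1 = 3
By day 2: 2^3 - 1 = 7
By day 2: 7 surreal numbers.

7


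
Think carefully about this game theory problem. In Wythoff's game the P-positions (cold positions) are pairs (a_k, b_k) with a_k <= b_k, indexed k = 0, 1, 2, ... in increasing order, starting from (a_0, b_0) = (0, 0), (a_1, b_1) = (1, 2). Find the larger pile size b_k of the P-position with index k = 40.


By Wythoff's theorem, a_k = floor(k * phi) and b_k = floor(k * phi^2) = a_k + k, where phi = (1 + sqrt(5))/2 is the golden ratio.
phi = (1 + sqrt(5))/2 = 1.618034
phi^2 = phi + 1 = 2.618034
k = 40
k * phi^2 = 40 * 2.618034 = 104.721360
b_40 = floor(k * phi^2) = 104 (check: a_40 + k = 64 + 40 = 104)

104


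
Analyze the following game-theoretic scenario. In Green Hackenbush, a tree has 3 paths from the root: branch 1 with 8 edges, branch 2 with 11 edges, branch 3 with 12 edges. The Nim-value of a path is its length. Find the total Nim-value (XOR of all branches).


The tree has 3 branches from the ground vertex.
In Green Hackenbush, the Nim-value of a simple path of length k is k.
Branch 1: length 8, Nim-value = 8
Branch 2: length 11, Nim-value = 11
Branch 3: length 12, Nim-value = 12
Total Nim-value = XOR of all branch values:
0 XOR 8 = 8
8 XOR 11 = 3
3 XOR 12 = 15
Nim-value of the tree = 15

15


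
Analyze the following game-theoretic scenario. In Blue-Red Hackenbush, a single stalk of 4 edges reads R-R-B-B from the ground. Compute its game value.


Edges (from ground): R-R-B-B
By Berlekamp's sign-expansion rule, a Blue-Red Hackenbush stalk has the value of the surreal number whose sign sequence is the edge sequence with B -> + and R -> -.
Sign sequence: --++
Trace the sign expansion in the surreal number tree, starting from 0:
Edge 1: R (sign -) -> bounds (-inf, 0), value = -1
Edge 2: R (sign -) -> bounds (-inf, -1), value = -2
Edge 3: B (sign +) -> bounds (-2, -1), value = -3/2
Edge 4: B (sign +) -> bounds (-3/2, -1), value = -5/4
Game value = -5/4

-5/4


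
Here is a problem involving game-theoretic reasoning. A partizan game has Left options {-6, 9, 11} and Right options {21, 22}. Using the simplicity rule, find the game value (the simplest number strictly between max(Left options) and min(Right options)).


Left options: {-6, 9, 11}, max = 11
Right options: {21, 22}, min = 21
All options are numbers and max(Left) < min(Right), so by the simplicity theorem the value is the simplest (earliest-born) number strictly between 11 and 21.
Integers 12 through 20 all lie strictly between 11 and 21.
Among integers, the simplest (lowest birthday = smallest |n|; 0 is born on day 0, +-n on day n) is 12.
No non-integer in the interval can be simpler: if x is a non-integer in the interval, then floor(x) or ceil(x) also lies in the interval (the interval contains an integer), and both are proper prefixes of x's sign expansion, i.e. born earlier. So the game value is 12.
Game value = 12

12


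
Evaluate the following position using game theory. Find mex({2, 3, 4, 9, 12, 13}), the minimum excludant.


Set = {2, 3, 4, 9, 12, 13}
0 is NOT in the set. This is the mex.
mex = 0

0
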